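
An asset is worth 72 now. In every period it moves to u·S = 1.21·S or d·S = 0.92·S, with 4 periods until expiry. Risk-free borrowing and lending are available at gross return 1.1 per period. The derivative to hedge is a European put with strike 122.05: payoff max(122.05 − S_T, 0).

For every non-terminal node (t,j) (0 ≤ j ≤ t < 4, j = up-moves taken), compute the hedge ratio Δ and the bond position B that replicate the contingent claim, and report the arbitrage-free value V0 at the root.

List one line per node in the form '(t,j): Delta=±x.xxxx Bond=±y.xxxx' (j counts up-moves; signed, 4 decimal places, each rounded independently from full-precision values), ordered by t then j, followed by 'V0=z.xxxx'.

The replicating-portfolio and risk-neutral prices coincide; use p* = (1.1−0.92)/(1.21−0.92) = 0.6207 for the latter.
Terminal payoffs: V(4,0)=70.4697, V(4,1)=54.2107, V(4,2)=32.8266, V(4,3)=4.7018, V(4,4)=0.0000
  t=3,j=0: stock 56.0655 → up 67.8393 (V=54.2107), down 51.5803 (V=70.4697). Price 54.8890; hedge Δ=-1.0000, bond B=110.9545.
  t=3,j=1: stock 73.7384 → up 89.2234 (V=32.8266), down 67.8393 (V=54.2107). Price 37.2162; hedge Δ=-1.0000, bond B=110.9545.
  t=3,j=2: stock 96.9820 → up 117.3482 (V=4.7018), down 89.2234 (V=32.8266). Price 13.9726; hedge Δ=-1.0000, bond B=110.9545.
  t=3,j=3: stock 127.5524 → up 154.3384 (V=0.0000), down 117.3482 (V=4.7018). Price 1.6213; hedge Δ=-0.1271, bond B=17.8344.
  t=2,j=0: stock 60.9408 → up 73.7384 (V=37.2162), down 56.0655 (V=54.8890). Price 39.9270; hedge Δ=-1.0000, bond B=100.8678.
  t=2,j=1: stock 80.1504 → up 96.9820 (V=13.9726), down 73.7384 (V=37.2162). Price 20.7174; hedge Δ=-1.0000, bond B=100.8678.
  t=2,j=2: stock 105.4152 → up 127.5524 (V=1.6213), down 96.9820 (V=13.9726). Price 5.7330; hedge Δ=-0.4040, bond B=48.3235.
  t=1,j=0: stock 66.2400 → up 80.1504 (V=20.7174), down 60.9408 (V=39.9270). Price 25.4580; hedge Δ=-1.0000, bond B=91.6980.
  t=1,j=1: stock 87.1200 → up 105.4152 (V=5.7330), down 80.1504 (V=20.7174). Price 10.3788; hedge Δ=-0.5931, bond B=62.0492.
  t=0,j=0: stock 72.0000 → up 87.1200 (V=10.3788), down 66.2400 (V=25.4580). Price 14.6350; hedge Δ=-0.7222, bond B=66.6321.
Each (Δ,B) replicates both successor values, so the strategy is self-financing and V0 is arbitrage-free.

(0,0): Delta=-0.7222 Bond=66.6321
(1,0): Delta=-1.0000 Bond=91.6980
(1,1): Delta=-0.5931 Bond=62.0492
(2,0): Delta=-1.0000 Bond=100.8678
(2,1): Delta=-1.0000 Bond=100.8678
(2,2): Delta=-0.4040 Bond=48.3235
(3,0): Delta=-1.0000 Bond=110.9545
(3,1): Delta=-1.0000 Bond=110.9545
(3,2): Delta=-1.0000 Bond=110.9545
(3,3): Delta=-0.1271 Bond=17.8344
V0=14.6350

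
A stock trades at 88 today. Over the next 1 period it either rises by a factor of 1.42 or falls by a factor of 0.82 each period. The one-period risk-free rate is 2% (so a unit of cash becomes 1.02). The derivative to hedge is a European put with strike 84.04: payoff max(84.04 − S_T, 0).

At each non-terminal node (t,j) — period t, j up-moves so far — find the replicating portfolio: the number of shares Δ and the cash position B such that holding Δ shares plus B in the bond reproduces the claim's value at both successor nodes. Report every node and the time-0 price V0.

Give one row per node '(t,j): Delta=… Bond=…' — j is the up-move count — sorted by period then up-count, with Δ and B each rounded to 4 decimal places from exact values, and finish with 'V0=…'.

The replicating-portfolio and risk-neutral prices coincide; use p* = (1.02−0.82)/(1.42−0.82) = 0.3333 for the latter.
At expiry t=1: V(1,0)=11.8800, V(1,1)=0.0000
  t=0,j=0: stock 88.0000 → up 124.9600 (V=0.0000), down 72.1600 (V=11.8800). Price 7.7647; hedge Δ=-0.2250, bond B=27.5647.
The time-0 hedge costs 7.7647, which is the no-arbitrage price.

(0,0): Delta=-0.2250 Bond=27.5647
V0=7.7647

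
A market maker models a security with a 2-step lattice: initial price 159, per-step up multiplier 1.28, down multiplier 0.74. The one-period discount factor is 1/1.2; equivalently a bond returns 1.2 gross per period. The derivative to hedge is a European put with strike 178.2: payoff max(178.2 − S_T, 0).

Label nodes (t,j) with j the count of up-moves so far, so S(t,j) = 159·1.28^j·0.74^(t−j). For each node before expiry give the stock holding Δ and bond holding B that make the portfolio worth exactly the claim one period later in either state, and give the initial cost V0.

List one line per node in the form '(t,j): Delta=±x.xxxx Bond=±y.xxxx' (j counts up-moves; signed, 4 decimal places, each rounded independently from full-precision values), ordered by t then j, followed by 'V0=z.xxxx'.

Risk-neutral probability p* = (R−d)/(u−d) = (1.2−0.74)/(1.28−0.74) = 0.8519.
Terminal payoffs: V(2,0)=91.1316, V(2,1)=27.5952, V(2,2)=0.0000
(1,0): S=117.6600. Δ = (V_up−V_dn)/(S_up−S_dn) = (27.5952−91.1316)/(150.6048−87.0684) = -1.0000. V = [p*·27.5952 + (1−p*)·91.1316]/1.2 = 30.8400. B = V − Δ·S = 148.5000.
(1,1): S=203.5200. Δ = (V_up−V_dn)/(S_up−S_dn) = (0.0000−27.5952)/(260.5056−150.6048) = -0.2511. V = [p*·0.0000 + (1−p*)·27.5952]/1.2 = 3.4068. B = V − Δ·S = 54.5090.
(0,0): S=159.0000. Δ = (V_up−V_dn)/(S_up−S_dn) = (3.4068−30.8400)/(203.5200−117.6600) = -0.3195. V = [p*·3.4068 + (1−p*)·30.8400]/1.2 = 6.2258. B = V − Δ·S = 57.0280.
Root portfolio cost Δ·159+B reproduces V0=6.2258.

(0,0): Delta=-0.3195 Bond=57.0280
(1,0): Delta=-1.0000 Bond=148.5000
(1,1): Delta=-0.2511 Bond=54.5090
V0=6.2258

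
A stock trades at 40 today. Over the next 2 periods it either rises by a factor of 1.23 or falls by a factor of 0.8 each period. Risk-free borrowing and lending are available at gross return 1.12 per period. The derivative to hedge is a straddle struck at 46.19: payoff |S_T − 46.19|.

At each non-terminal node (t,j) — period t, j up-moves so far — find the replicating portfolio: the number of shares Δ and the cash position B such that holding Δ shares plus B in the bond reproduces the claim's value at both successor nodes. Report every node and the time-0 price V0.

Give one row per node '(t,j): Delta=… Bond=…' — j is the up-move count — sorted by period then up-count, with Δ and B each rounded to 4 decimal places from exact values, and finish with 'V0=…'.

No-arbitrage ⇒ martingale measure with p* = (R−d)/(u−d) = 0.7442.
Payoff layer (t=2): V(2,0)=20.5900, V(2,1)=6.8300, V(2,2)=14.3260
  t=1,j=0: stock 32.0000 → up 39.3600 (V=6.8300), down 25.6000 (V=20.5900). Price 9.2411; hedge Δ=-1.0000, bond B=41.2411.
  t=1,j=1: stock 49.2000 → up 60.5160 (V=14.3260), down 39.3600 (V=6.8300). Price 11.0789; hedge Δ=0.3543, bond B=-6.3536.
  t=0,j=0: stock 40.0000 → up 49.2000 (V=11.0789), down 32.0000 (V=9.2411). Price 9.4721; hedge Δ=0.1069, bond B=5.1980.
Root portfolio cost Δ·40+B reproduces V0=9.4721.

(0,0): Delta=0.1069 Bond=5.1980
(1,0): Delta=-1.0000 Bond=41.2411
(1,1): Delta=0.3543 Bond=-6.3536
V0=9.4721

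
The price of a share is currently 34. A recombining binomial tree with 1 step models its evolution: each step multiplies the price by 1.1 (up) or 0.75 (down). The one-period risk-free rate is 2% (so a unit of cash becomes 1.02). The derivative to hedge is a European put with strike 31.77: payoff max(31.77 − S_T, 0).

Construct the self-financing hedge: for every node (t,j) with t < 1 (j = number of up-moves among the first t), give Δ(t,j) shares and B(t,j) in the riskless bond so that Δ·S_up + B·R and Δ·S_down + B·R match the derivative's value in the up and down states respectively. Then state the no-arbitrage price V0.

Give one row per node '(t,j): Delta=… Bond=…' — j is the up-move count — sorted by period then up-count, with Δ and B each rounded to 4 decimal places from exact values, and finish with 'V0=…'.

The replicating-portfolio and risk-neutral prices coincide; use p* = (1.02−0.75)/(1.1−0.75) = 0.7714 for the latter.
Payoff layer (t=1): V(1,0)=6.2700, V(1,1)=0.0000
  t=0,j=0: stock 34.0000 → up 37.4000 (V=0.0000), down 25.5000 (V=6.2700). Price 1.4050; hedge Δ=-0.5269, bond B=19.3193.
The time-0 hedge costs 1.4050, which is the no-arbitrage price.

(0,0): Delta=-0.5269 Bond=19.3193
V0=1.4050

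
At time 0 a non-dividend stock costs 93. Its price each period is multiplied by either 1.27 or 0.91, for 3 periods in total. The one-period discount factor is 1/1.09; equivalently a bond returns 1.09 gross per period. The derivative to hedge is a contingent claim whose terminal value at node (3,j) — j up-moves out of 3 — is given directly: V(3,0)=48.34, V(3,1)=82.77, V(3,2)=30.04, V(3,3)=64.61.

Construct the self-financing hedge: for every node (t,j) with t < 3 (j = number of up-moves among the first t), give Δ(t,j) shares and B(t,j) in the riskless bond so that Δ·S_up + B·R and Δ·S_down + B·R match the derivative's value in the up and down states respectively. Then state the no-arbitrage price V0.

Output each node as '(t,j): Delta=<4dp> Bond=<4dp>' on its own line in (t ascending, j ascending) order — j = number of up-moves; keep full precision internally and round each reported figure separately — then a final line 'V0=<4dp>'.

(0,0): Delta=-0.2291 Bond=64.8794
(1,0): Delta=-0.2755 Bond=74.6437
(1,1): Delta=-0.1959 Bond=66.7934
(2,0): Delta=1.2418 Bond=-35.4967
(2,1): Delta=-1.3628 Bond=198.2199
(2,2): Delta=0.6402 Bond=-52.6103
V0=43.5685

Under the risk-neutral measure, an up-move has probability p* = (R−d)/(u−d) = 0.5000 and values discount at R = 1.09.
Terminal values V(3,·): V(3,0)=48.3400, V(3,1)=82.7700, V(3,2)=30.0400, V(3,3)=64.6100
(2,0): S=77.0133. Δ = (V_up−V_dn)/(S_up−S_dn) = (82.7700−48.3400)/(97.8069−70.0821) = 1.2418. V = [p*·82.7700 + (1−p*)·48.3400]/1.09 = 60.1422. B = V − Δ·S = -35.4967.
(2,1): S=107.4801. Δ = (V_up−V_dn)/(S_up−S_dn) = (30.0400−82.7700)/(136.4997−97.8069) = -1.3628. V = [p*·30.0400 + (1−p*)·82.7700]/1.09 = 51.7477. B = V − Δ·S = 198.2199.
(2,2): S=149.9997. Δ = (V_up−V_dn)/(S_up−S_dn) = (64.6100−30.0400)/(190.4996−136.4997) = 0.6402. V = [p*·64.6100 + (1−p*)·30.0400]/1.09 = 43.4174. B = V − Δ·S = -52.6103.
(1,0): S=84.6300. Δ = (V_up−V_dn)/(S_up−S_dn) = (51.7477−60.1422)/(107.4801−77.0133) = -0.2755. V = [p*·51.7477 + (1−p*)·60.1422]/1.09 = 51.3256. B = V − Δ·S = 74.6437.
(1,1): S=118.1100. Δ = (V_up−V_dn)/(S_up−S_dn) = (43.4174−51.7477)/(149.9997−107.4801) = -0.1959. V = [p*·43.4174 + (1−p*)·51.7477]/1.09 = 43.6537. B = V − Δ·S = 66.7934.
(0,0): S=93.0000. Δ = (V_up−V_dn)/(S_up−S_dn) = (43.6537−51.3256)/(118.1100−84.6300) = -0.2291. V = [p*·43.6537 + (1−p*)·51.3256]/1.09 = 43.5685. B = V − Δ·S = 64.8794.
Self-financing check: at every node Δ·S+B equals the discounted successor values.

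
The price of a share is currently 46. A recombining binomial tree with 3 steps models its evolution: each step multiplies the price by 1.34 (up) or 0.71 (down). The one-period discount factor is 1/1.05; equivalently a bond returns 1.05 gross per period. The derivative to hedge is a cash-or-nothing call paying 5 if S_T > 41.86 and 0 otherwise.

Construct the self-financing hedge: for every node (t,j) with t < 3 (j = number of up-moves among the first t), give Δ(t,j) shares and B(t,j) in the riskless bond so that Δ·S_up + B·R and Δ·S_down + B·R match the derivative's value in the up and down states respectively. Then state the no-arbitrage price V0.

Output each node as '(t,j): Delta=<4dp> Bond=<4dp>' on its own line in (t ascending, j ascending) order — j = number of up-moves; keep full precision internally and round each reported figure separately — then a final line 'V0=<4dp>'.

(0,0): Delta=0.0778 Bond=-1.1605
(1,0): Delta=0.1249 Bond=-2.7583
(1,1): Delta=0.0564 Bond=0.0948
(2,0): Delta=0.0000 Bond=0.0000
(2,1): Delta=0.1813 Bond=-5.3666
(2,2): Delta=0.0000 Bond=4.7619
V0=2.4161

Under the risk-neutral measure, an up-move has probability p* = (R−d)/(u−d) = 0.5397 and values discount at R = 1.05.
Payoff layer (t=3): V(3,0)=0.0000, V(3,1)=0.0000, V(3,2)=5.0000, V(3,3)=5.0000
(2,0): S=23.1886. Δ = (V_up−V_dn)/(S_up−S_dn) = (0.0000−0.0000)/(31.0727−16.4639) = 0.0000. V = [p*·0.0000 + (1−p*)·0.0000]/1.05 = 0.0000. B = V − Δ·S = 0.0000.
(2,1): S=43.7644. Δ = (V_up−V_dn)/(S_up−S_dn) = (5.0000−0.0000)/(58.6443−31.0727) = 0.1813. V = [p*·5.0000 + (1−p*)·0.0000]/1.05 = 2.5699. B = V − Δ·S = -5.3666.
(2,2): S=82.5976. Δ = (V_up−V_dn)/(S_up−S_dn) = (5.0000−5.0000)/(110.6808−58.6443) = 0.0000. V = [p*·5.0000 + (1−p*)·5.0000]/1.05 = 4.7619. B = V − Δ·S = 4.7619.
(1,0): S=32.6600. Δ = (V_up−V_dn)/(S_up−S_dn) = (2.5699−0.0000)/(43.7644−23.1886) = 0.1249. V = [p*·2.5699 + (1−p*)·0.0000]/1.05 = 1.3209. B = V − Δ·S = -2.7583.
(1,1): S=61.6400. Δ = (V_up−V_dn)/(S_up−S_dn) = (4.7619−2.5699)/(82.5976−43.7644) = 0.0564. V = [p*·4.7619 + (1−p*)·2.5699]/1.05 = 3.5742. B = V − Δ·S = 0.0948.
(0,0): S=46.0000. Δ = (V_up−V_dn)/(S_up−S_dn) = (3.5742−1.3209)/(61.6400−32.6600) = 0.0778. V = [p*·3.5742 + (1−p*)·1.3209]/1.05 = 2.4161. B = V − Δ·S = -1.1605.
The time-0 hedge costs 2.4161, which is the no-arbitrage price.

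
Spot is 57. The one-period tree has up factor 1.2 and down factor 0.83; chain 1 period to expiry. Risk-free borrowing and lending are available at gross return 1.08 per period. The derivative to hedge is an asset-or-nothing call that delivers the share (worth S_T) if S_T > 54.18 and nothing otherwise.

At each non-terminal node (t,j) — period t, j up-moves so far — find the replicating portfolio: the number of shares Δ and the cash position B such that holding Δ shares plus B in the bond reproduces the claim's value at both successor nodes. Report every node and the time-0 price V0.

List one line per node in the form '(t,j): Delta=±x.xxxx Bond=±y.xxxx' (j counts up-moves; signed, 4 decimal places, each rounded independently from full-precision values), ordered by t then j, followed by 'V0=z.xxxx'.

Since d<R<u, set p* = (R−d)/(u−d) = 0.6757; price each node as the discounted p*-expectation of its children.
Terminal values V(1,·): V(1,0)=0.0000, V(1,1)=68.4000
Node (0,0) S=57.0000: V=(p*·68.4000+(1−p*)·0.0000)/1.08=42.7928; Δ=(68.4000−0.0000)/(68.4000−47.3100)=3.2432; B=V−Δ·S=-142.0721
Root portfolio cost Δ·57+B reproduces V0=42.7928.

(0,0): Delta=3.2432 Bond=-142.0721
V0=42.7928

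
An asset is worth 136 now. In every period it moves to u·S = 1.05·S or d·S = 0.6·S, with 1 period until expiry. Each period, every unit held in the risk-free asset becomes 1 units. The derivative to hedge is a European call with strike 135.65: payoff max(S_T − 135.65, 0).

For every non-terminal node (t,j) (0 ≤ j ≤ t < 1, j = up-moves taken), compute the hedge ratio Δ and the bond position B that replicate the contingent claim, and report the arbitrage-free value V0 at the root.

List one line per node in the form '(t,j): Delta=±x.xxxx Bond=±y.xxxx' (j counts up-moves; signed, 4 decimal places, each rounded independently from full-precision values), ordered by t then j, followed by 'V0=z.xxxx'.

Since d<R<u, set p* = (R−d)/(u−d) = 0.8889; price each node as the discounted p*-expectation of its children.
Terminal values V(1,·): V(1,0)=0.0000, V(1,1)=7.1500
Node (0,0) S=136.0000: V=(p*·7.1500+(1−p*)·0.0000)/1=6.3556; Δ=(7.1500−0.0000)/(142.8000−81.6000)=0.1168; B=V−Δ·S=-9.5333
Each (Δ,B) replicates both successor values, so the strategy is self-financing and V0 is arbitrage-free.

(0,0): Delta=0.1168 Bond=-9.5333
V0=6.3556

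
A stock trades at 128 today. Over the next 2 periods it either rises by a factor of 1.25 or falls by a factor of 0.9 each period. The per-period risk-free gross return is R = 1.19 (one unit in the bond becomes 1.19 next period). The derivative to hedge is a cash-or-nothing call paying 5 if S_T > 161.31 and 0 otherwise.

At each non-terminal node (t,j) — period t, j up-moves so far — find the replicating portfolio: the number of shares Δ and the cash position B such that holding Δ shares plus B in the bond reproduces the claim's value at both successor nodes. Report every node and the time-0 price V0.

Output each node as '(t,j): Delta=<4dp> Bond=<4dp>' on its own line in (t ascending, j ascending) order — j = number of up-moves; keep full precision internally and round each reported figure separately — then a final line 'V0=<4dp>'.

(0,0): Delta=0.0777 Bond=-7.5228
(1,0): Delta=0.0000 Bond=0.0000
(1,1): Delta=0.0893 Bond=-10.8043
V0=2.4240

Risk-neutral probability p* = (R−d)/(u−d) = (1.19−0.9)/(1.25−0.9) = 0.8286.
Terminal values V(2,·): V(2,0)=0.0000, V(2,1)=0.0000, V(2,2)=5.0000
Node (1,0) S=115.2000: V=(p*·0.0000+(1−p*)·0.0000)/1.19=0.0000; Δ=(0.0000−0.0000)/(144.0000−103.6800)=0.0000; B=V−Δ·S=0.0000
Node (1,1) S=160.0000: V=(p*·5.0000+(1−p*)·0.0000)/1.19=3.4814; Δ=(5.0000−0.0000)/(200.0000−144.0000)=0.0893; B=V−Δ·S=-10.8043
Node (0,0) S=128.0000: V=(p*·3.4814+(1−p*)·0.0000)/1.19=2.4240; Δ=(3.4814−0.0000)/(160.0000−115.2000)=0.0777; B=V−Δ·S=-7.5228
The time-0 hedge costs 2.4240, which is the no-arbitrage price.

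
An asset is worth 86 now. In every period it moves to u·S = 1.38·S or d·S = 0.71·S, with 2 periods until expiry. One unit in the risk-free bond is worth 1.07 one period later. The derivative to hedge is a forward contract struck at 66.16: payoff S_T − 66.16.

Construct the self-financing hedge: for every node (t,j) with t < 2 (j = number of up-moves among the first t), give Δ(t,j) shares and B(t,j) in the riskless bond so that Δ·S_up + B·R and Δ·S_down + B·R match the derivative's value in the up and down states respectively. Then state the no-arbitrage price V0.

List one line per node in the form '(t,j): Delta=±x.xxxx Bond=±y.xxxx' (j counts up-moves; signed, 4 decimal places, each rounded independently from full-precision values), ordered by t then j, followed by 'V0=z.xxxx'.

(0,0): Delta=1.0000 Bond=-57.7867
(1,0): Delta=1.0000 Bond=-61.8318
(1,1): Delta=1.0000 Bond=-61.8318
V0=28.2133

Under the risk-neutral measure, an up-move has probability p* = (R−d)/(u−d) = 0.5373 and values discount at R = 1.07.
Payoff layer (t=2): V(2,0)=-22.8074, V(2,1)=18.1028, V(2,2)=97.6184
  t=1,j=0: stock 61.0600 → up 84.2628 (V=18.1028), down 43.3526 (V=-22.8074). Price -0.7718; hedge Δ=1.0000, bond B=-61.8318.
  t=1,j=1: stock 118.6800 → up 163.7784 (V=97.6184), down 84.2628 (V=18.1028). Price 56.8482; hedge Δ=1.0000, bond B=-61.8318.
  t=0,j=0: stock 86.0000 → up 118.6800 (V=56.8482), down 61.0600 (V=-0.7718). Price 28.2133; hedge Δ=1.0000, bond B=-57.7867.
Each (Δ,B) replicates both successor values, so the strategy is self-financing and V0 is arbitrage-free.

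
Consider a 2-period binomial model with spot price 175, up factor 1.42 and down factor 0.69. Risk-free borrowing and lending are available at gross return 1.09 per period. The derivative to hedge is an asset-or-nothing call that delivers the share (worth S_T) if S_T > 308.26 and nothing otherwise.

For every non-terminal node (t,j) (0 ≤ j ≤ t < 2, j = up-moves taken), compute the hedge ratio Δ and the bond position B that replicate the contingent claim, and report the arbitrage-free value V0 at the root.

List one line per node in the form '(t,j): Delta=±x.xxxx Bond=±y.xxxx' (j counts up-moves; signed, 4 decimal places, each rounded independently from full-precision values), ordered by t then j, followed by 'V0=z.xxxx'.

Risk-neutral probability p* = (R−d)/(u−d) = (1.09−0.69)/(1.42−0.69) = 0.5479.
Payoff layer (t=2): V(2,0)=0.0000, V(2,1)=0.0000, V(2,2)=352.8700
Node (1,0) S=120.7500: V=(p*·0.0000+(1−p*)·0.0000)/1.09=0.0000; Δ=(0.0000−0.0000)/(171.4650−83.3175)=0.0000; B=V−Δ·S=0.0000
Node (1,1) S=248.5000: V=(p*·352.8700+(1−p*)·0.0000)/1.09=177.3885; Δ=(352.8700−0.0000)/(352.8700−171.4650)=1.9452; B=V−Δ·S=-305.9951
Node (0,0) S=175.0000: V=(p*·177.3885+(1−p*)·0.0000)/1.09=89.1735; Δ=(177.3885−0.0000)/(248.5000−120.7500)=1.3886; B=V−Δ·S=-153.8244
The time-0 hedge costs 89.1735, which is the no-arbitrage price.

(0,0): Delta=1.3886 Bond=-153.8244
(1,0): Delta=0.0000 Bond=0.0000
(1,1): Delta=1.9452 Bond=-305.9951
V0=89.1735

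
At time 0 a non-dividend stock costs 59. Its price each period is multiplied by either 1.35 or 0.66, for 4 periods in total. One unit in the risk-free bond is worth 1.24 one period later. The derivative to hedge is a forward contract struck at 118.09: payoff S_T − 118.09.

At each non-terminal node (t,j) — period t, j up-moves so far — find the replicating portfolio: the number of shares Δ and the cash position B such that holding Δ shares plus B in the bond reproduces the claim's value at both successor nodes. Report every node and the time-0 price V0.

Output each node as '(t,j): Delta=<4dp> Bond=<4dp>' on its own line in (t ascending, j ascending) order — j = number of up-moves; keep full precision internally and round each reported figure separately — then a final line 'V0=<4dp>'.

Under the risk-neutral measure, an up-move has probability p* = (R−d)/(u−d) = 0.8406 and values discount at R = 1.24.
At expiry t=4: V(4,0)=-106.8949, V(4,1)=-95.1909, V(4,2)=-71.2510, V(4,3)=-22.2830, V(4,4)=77.8789
Node (3,0) S=16.9623: V=(p*·-95.1909+(1−p*)·-106.8949)/1.24=-78.2716; Δ=(-95.1909−-106.8949)/(22.8991−11.1951)=1.0000; B=V−Δ·S=-95.2339
Node (3,1) S=34.6955: V=(p*·-71.2510+(1−p*)·-95.1909)/1.24=-60.5383; Δ=(-71.2510−-95.1909)/(46.8390−22.8991)=1.0000; B=V−Δ·S=-95.2339
Node (3,2) S=70.9682: V=(p*·-22.2830+(1−p*)·-71.2510)/1.24=-24.2657; Δ=(-22.2830−-71.2510)/(95.8070−46.8390)=1.0000; B=V−Δ·S=-95.2339
Node (3,3) S=145.1621: V=(p*·77.8789+(1−p*)·-22.2830)/1.24=49.9283; Δ=(77.8789−-22.2830)/(195.9689−95.8070)=1.0000; B=V−Δ·S=-95.2339
Node (2,0) S=25.7004: V=(p*·-60.5383+(1−p*)·-78.2716)/1.24=-51.1011; Δ=(-60.5383−-78.2716)/(34.6955−16.9623)=1.0000; B=V−Δ·S=-76.8015
Node (2,1) S=52.5690: V=(p*·-24.2657+(1−p*)·-60.5383)/1.24=-24.2325; Δ=(-24.2657−-60.5383)/(70.9682−34.6955)=1.0000; B=V−Δ·S=-76.8015
Node (2,2) S=107.5275: V=(p*·49.9283+(1−p*)·-24.2657)/1.24=30.7260; Δ=(49.9283−-24.2657)/(145.1621−70.9682)=1.0000; B=V−Δ·S=-76.8015
Node (1,0) S=38.9400: V=(p*·-24.2325+(1−p*)·-51.1011)/1.24=-22.9967; Δ=(-24.2325−-51.1011)/(52.5690−25.7004)=1.0000; B=V−Δ·S=-61.9367
Node (1,1) S=79.6500: V=(p*·30.7260+(1−p*)·-24.2325)/1.24=17.7133; Δ=(30.7260−-24.2325)/(107.5275−52.5690)=1.0000; B=V−Δ·S=-61.9367
Node (0,0) S=59.0000: V=(p*·17.7133+(1−p*)·-22.9967)/1.24=9.0510; Δ=(17.7133−-22.9967)/(79.6500−38.9400)=1.0000; B=V−Δ·S=-49.9490
The time-0 hedge costs 9.0510, which is the no-arbitrage price.

(0,0): Delta=1.0000 Bond=-49.9490
(1,0): Delta=1.0000 Bond=-61.9367
(1,1): Delta=1.0000 Bond=-61.9367
(2,0): Delta=1.0000 Bond=-76.8015
(2,1): Delta=1.0000 Bond=-76.8015
(2,2): Delta=1.0000 Bond=-76.8015
(3,0): Delta=1.0000 Bond=-95.2339
(3,1): Delta=1.0000 Bond=-95.2339
(3,2): Delta=1.0000 Bond=-95.2339
(3,3): Delta=1.0000 Bond=-95.2339
V0=9.0510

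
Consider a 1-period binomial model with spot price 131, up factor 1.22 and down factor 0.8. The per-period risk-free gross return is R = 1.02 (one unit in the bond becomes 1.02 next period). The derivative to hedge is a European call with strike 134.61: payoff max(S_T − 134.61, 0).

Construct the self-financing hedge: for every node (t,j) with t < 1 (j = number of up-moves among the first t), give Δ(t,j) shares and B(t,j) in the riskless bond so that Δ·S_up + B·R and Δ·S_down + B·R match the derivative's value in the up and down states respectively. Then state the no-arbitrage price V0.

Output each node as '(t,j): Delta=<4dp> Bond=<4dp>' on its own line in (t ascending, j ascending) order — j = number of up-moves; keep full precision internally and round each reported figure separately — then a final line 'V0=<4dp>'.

(0,0): Delta=0.4582 Bond=-47.0775
V0=12.9463

Since d<R<u, set p* = (R−d)/(u−d) = 0.5238; price each node as the discounted p*-expectation of its children.
At expiry t=1: V(1,0)=0.0000, V(1,1)=25.2100
Node (0,0) S=131.0000: V=(p*·25.2100+(1−p*)·0.0000)/1.02=12.9463; Δ=(25.2100−0.0000)/(159.8200−104.8000)=0.4582; B=V−Δ·S=-47.0775
Each (Δ,B) replicates both successor values, so the strategy is self-financing and V0 is arbitrage-free.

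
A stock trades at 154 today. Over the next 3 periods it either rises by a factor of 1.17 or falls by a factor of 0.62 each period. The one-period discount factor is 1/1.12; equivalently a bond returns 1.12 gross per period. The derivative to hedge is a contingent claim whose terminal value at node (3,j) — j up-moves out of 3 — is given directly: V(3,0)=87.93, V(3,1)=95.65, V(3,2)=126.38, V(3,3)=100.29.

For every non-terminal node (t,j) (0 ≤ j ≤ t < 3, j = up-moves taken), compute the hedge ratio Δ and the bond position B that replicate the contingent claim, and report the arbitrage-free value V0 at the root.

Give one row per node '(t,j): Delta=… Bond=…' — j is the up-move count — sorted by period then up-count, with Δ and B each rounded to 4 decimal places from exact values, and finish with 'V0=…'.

The replicating-portfolio and risk-neutral prices coincide; use p* = (1.12−0.62)/(1.17−0.62) = 0.9091 for the latter.
Payoff layer (t=3): V(3,0)=87.9300, V(3,1)=95.6500, V(3,2)=126.3800, V(3,3)=100.2900
  t=2,j=0: stock 59.1976 → up 69.2612 (V=95.6500), down 36.7025 (V=87.9300). Price 84.7752; hedge Δ=0.2371, bond B=70.7388.
  t=2,j=1: stock 111.7116 → up 130.7026 (V=126.3800), down 69.2612 (V=95.6500). Price 110.3450; hedge Δ=0.5002, bond B=54.4722.
  t=2,j=2: stock 210.8106 → up 246.6484 (V=100.2900), down 130.7026 (V=126.3800). Price 91.6623; hedge Δ=-0.2250, bond B=139.0987.
  t=1,j=0: stock 95.4800 → up 111.7116 (V=110.3450), down 59.1976 (V=84.7752). Price 96.4468; hedge Δ=0.4869, bond B=49.9563.
  t=1,j=1: stock 180.1800 → up 210.8106 (V=91.6623), down 111.7116 (V=110.3450). Price 83.3578; hedge Δ=-0.1885, bond B=117.3262.
  t=0,j=0: stock 154.0000 → up 180.1800 (V=83.3578), down 95.4800 (V=96.4468). Price 75.4890; hedge Δ=-0.1545, bond B=99.2872.
Check: Δ(0,0)·S0 + B(0,0) = 75.4890 = V0.

(0,0): Delta=-0.1545 Bond=99.2872
(1,0): Delta=0.4869 Bond=49.9563
(1,1): Delta=-0.1885 Bond=117.3262
(2,0): Delta=0.2371 Bond=70.7388
(2,1): Delta=0.5002 Bond=54.4722
(2,2): Delta=-0.2250 Bond=139.0987
V0=75.4890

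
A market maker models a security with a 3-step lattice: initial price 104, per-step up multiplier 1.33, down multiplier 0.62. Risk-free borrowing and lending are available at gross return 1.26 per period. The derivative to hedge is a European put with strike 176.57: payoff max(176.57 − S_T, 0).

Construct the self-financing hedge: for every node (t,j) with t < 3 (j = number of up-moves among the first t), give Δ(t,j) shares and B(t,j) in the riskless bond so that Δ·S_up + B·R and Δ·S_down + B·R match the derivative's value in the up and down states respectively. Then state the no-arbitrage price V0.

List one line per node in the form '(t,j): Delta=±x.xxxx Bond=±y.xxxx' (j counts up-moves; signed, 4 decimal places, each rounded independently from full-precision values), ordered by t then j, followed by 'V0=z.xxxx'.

(0,0): Delta=-0.5280 Bond=64.1116
(1,0): Delta=-1.0000 Bond=111.2182
(1,1): Delta=-0.5039 Bond=77.4515
(2,0): Delta=-1.0000 Bond=140.1349
(2,1): Delta=-1.0000 Bond=140.1349
(2,2): Delta=-0.4786 Bond=92.9355
V0=9.2044

No-arbitrage ⇒ martingale measure with p* = (R−d)/(u−d) = 0.9014.
Terminal values V(3,·): V(3,0)=151.7839, V(3,1)=123.3998, V(3,2)=62.5113, V(3,3)=0.0000
(2,0): S=39.9776. Δ = (V_up−V_dn)/(S_up−S_dn) = (123.3998−151.7839)/(53.1702−24.7861) = -1.0000. V = [p*·123.3998 + (1−p*)·151.7839]/1.26 = 100.1573. B = V − Δ·S = 140.1349.
(2,1): S=85.7584. Δ = (V_up−V_dn)/(S_up−S_dn) = (62.5113−123.3998)/(114.0587−53.1702) = -1.0000. V = [p*·62.5113 + (1−p*)·123.3998]/1.26 = 54.3765. B = V − Δ·S = 140.1349.
(2,2): S=183.9656. Δ = (V_up−V_dn)/(S_up−S_dn) = (0.0000−62.5113)/(244.6742−114.0587) = -0.4786. V = [p*·0.0000 + (1−p*)·62.5113]/1.26 = 4.8913. B = V − Δ·S = 92.9355.
(1,0): S=64.4800. Δ = (V_up−V_dn)/(S_up−S_dn) = (54.3765−100.1573)/(85.7584−39.9776) = -1.0000. V = [p*·54.3765 + (1−p*)·100.1573]/1.26 = 46.7382. B = V − Δ·S = 111.2182.
(1,1): S=138.3200. Δ = (V_up−V_dn)/(S_up−S_dn) = (4.8913−54.3765)/(183.9656−85.7584) = -0.5039. V = [p*·4.8913 + (1−p*)·54.3765]/1.26 = 7.7541. B = V − Δ·S = 77.4515.
(0,0): S=104.0000. Δ = (V_up−V_dn)/(S_up−S_dn) = (7.7541−46.7382)/(138.3200−64.4800) = -0.5280. V = [p*·7.7541 + (1−p*)·46.7382]/1.26 = 9.2044. B = V − Δ·S = 64.1116.
The time-0 hedge costs 9.2044, which is the no-arbitrage price.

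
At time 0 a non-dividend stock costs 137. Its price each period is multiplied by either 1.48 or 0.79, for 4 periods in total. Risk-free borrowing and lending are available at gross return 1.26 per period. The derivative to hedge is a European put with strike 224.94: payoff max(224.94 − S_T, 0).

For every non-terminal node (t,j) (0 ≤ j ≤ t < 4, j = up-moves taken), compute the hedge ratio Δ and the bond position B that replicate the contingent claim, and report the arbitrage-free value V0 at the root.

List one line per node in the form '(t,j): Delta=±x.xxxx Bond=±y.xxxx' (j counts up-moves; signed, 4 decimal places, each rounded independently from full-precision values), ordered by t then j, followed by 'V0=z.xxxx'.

No-arbitrage ⇒ martingale measure with p* = (R−d)/(u−d) = 0.6812.
At expiry t=4: V(4,0)=171.5784, V(4,1)=124.9714, V(4,2)=37.6571, V(4,3)=0.0000, V(4,4)=0.0000
Node (3,0) S=67.5463: V=(p*·124.9714+(1−p*)·171.5784)/1.26=110.9775; Δ=(124.9714−171.5784)/(99.9686−53.3616)=-1.0000; B=V−Δ·S=178.5238
Node (3,1) S=126.5425: V=(p*·37.6571+(1−p*)·124.9714)/1.26=51.9813; Δ=(37.6571−124.9714)/(187.2829−99.9686)=-1.0000; B=V−Δ·S=178.5238
Node (3,2) S=237.0670: V=(p*·0.0000+(1−p*)·37.6571)/1.26=9.5291; Δ=(0.0000−37.6571)/(350.8591−187.2829)=-0.2302; B=V−Δ·S=64.1045
Node (3,3) S=444.1255: V=(p*·0.0000+(1−p*)·0.0000)/1.26=0.0000; Δ=(0.0000−0.0000)/(657.3057−350.8591)=0.0000; B=V−Δ·S=0.0000
Node (2,0) S=85.5017: V=(p*·51.9813+(1−p*)·110.9775)/1.26=56.1839; Δ=(51.9813−110.9775)/(126.5425−67.5463)=-1.0000; B=V−Δ·S=141.6856
Node (2,1) S=160.1804: V=(p*·9.5291+(1−p*)·51.9813)/1.26=18.3052; Δ=(9.5291−51.9813)/(237.0670−126.5425)=-0.3841; B=V−Δ·S=79.8302
Node (2,2) S=300.0848: V=(p*·0.0000+(1−p*)·9.5291)/1.26=2.4113; Δ=(0.0000−9.5291)/(444.1255−237.0670)=-0.0460; B=V−Δ·S=16.2215
Node (1,0) S=108.2300: V=(p*·18.3052+(1−p*)·56.1839)/1.26=24.1131; Δ=(18.3052−56.1839)/(160.1804−85.5017)=-0.5072; B=V−Δ·S=79.0097
Node (1,1) S=202.7600: V=(p*·2.4113+(1−p*)·18.3052)/1.26=5.9357; Δ=(2.4113−18.3052)/(300.0848−160.1804)=-0.1136; B=V−Δ·S=28.9703
Node (0,0) S=137.0000: V=(p*·5.9357+(1−p*)·24.1131)/1.26=9.3106; Δ=(5.9357−24.1131)/(202.7600−108.2300)=-0.1923; B=V−Δ·S=35.6547
Root portfolio cost Δ·137+B reproduces V0=9.3106.

(0,0): Delta=-0.1923 Bond=35.6547
(1,0): Delta=-0.5072 Bond=79.0097
(1,1): Delta=-0.1136 Bond=28.9703
(2,0): Delta=-1.0000 Bond=141.6856
(2,1): Delta=-0.3841 Bond=79.8302
(2,2): Delta=-0.0460 Bond=16.2215
(3,0): Delta=-1.0000 Bond=178.5238
(3,1): Delta=-1.0000 Bond=178.5238
(3,2): Delta=-0.2302 Bond=64.1045
(3,3): Delta=0.0000 Bond=0.0000
V0=9.3106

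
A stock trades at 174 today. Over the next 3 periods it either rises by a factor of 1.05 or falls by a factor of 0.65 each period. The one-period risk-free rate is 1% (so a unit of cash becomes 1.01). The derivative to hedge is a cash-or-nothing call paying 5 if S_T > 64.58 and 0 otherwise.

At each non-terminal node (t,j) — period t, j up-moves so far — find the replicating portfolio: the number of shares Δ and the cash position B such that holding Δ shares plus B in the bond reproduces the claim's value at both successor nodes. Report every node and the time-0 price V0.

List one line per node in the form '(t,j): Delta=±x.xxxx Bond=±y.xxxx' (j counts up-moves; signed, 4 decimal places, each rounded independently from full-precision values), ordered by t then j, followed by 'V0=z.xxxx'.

(0,0): Delta=0.0007 Bond=4.7256
(1,0): Delta=0.0109 Bond=3.6148
(1,1): Delta=0.0000 Bond=4.9015
(2,0): Delta=0.1700 Bond=-8.0446
(2,1): Delta=0.0000 Bond=4.9505
(2,2): Delta=0.0000 Bond=4.9505
V0=4.8481

Under the risk-neutral measure, an up-move has probability p* = (R−d)/(u−d) = 0.9000 and values discount at R = 1.01.
Payoff layer (t=3): V(3,0)=0.0000, V(3,1)=5.0000, V(3,2)=5.0000, V(3,3)=5.0000
Node (2,0) S=73.5150: V=(p*·5.0000+(1−p*)·0.0000)/1.01=4.4554; Δ=(5.0000−0.0000)/(77.1908−47.7848)=0.1700; B=V−Δ·S=-8.0446
Node (2,1) S=118.7550: V=(p*·5.0000+(1−p*)·5.0000)/1.01=4.9505; Δ=(5.0000−5.0000)/(124.6928−77.1908)=0.0000; B=V−Δ·S=4.9505
Node (2,2) S=191.8350: V=(p*·5.0000+(1−p*)·5.0000)/1.01=4.9505; Δ=(5.0000−5.0000)/(201.4268−124.6928)=0.0000; B=V−Δ·S=4.9505
Node (1,0) S=113.1000: V=(p*·4.9505+(1−p*)·4.4554)/1.01=4.8525; Δ=(4.9505−4.4554)/(118.7550−73.5150)=0.0109; B=V−Δ·S=3.6148
Node (1,1) S=182.7000: V=(p*·4.9505+(1−p*)·4.9505)/1.01=4.9015; Δ=(4.9505−4.9505)/(191.8350−118.7550)=0.0000; B=V−Δ·S=4.9015
Node (0,0) S=174.0000: V=(p*·4.9015+(1−p*)·4.8525)/1.01=4.8481; Δ=(4.9015−4.8525)/(182.7000−113.1000)=0.0007; B=V−Δ·S=4.7256
The time-0 hedge costs 4.8481, which is the no-arbitrage price.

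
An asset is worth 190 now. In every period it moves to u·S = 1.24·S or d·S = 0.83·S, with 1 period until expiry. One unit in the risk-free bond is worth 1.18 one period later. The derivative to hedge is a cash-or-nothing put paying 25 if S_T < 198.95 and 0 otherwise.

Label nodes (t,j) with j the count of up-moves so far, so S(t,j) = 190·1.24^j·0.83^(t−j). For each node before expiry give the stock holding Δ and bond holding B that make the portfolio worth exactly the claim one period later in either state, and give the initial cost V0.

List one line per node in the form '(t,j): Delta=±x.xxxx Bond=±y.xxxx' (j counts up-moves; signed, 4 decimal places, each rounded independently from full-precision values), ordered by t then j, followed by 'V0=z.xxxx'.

The replicating-portfolio and risk-neutral prices coincide; use p* = (1.18−0.83)/(1.24−0.83) = 0.8537 for the latter.
At expiry t=1: V(1,0)=25.0000, V(1,1)=0.0000
(0,0): S=190.0000. Δ = (V_up−V_dn)/(S_up−S_dn) = (0.0000−25.0000)/(235.6000−157.7000) = -0.3209. V = [p*·0.0000 + (1−p*)·25.0000]/1.18 = 3.1005. B = V − Δ·S = 64.0761.
Check: Δ(0,0)·S0 + B(0,0) = 3.1005 = V0.

(0,0): Delta=-0.3209 Bond=64.0761
V0=3.1005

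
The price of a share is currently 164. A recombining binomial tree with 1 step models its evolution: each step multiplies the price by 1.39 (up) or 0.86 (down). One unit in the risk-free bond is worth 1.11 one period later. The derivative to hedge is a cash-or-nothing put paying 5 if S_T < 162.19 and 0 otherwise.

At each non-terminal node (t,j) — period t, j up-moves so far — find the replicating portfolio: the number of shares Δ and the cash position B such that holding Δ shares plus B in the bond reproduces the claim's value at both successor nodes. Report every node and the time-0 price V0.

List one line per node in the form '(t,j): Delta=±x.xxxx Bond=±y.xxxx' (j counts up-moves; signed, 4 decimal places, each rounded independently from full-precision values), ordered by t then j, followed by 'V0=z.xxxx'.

The replicating-portfolio and risk-neutral prices coincide; use p* = (1.11−0.86)/(1.39−0.86) = 0.4717 for the latter.
Terminal values V(1,·): V(1,0)=5.0000, V(1,1)=0.0000
(0,0): S=164.0000. Δ = (V_up−V_dn)/(S_up−S_dn) = (0.0000−5.0000)/(227.9600−141.0400) = -0.0575. V = [p*·0.0000 + (1−p*)·5.0000]/1.11 = 2.3797. B = V − Δ·S = 11.8137.
Check: Δ(0,0)·S0 + B(0,0) = 2.3797 = V0.

(0,0): Delta=-0.0575 Bond=11.8137
V0=2.3797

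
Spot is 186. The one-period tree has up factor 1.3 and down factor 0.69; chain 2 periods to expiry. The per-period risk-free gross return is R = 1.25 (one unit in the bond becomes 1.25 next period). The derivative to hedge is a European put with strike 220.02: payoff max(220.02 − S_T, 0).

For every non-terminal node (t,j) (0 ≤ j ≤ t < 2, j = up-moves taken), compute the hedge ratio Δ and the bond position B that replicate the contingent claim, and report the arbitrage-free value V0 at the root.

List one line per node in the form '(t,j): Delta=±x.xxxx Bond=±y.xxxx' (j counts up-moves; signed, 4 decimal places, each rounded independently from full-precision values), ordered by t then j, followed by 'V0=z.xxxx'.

(0,0): Delta=-0.3895 Bond=78.1281
(1,0): Delta=-1.0000 Bond=176.0160
(1,1): Delta=-0.3605 Bond=90.6641
V0=5.6873

Since d<R<u, set p* = (R−d)/(u−d) = 0.9180; price each node as the discounted p*-expectation of its children.
At expiry t=2: V(2,0)=131.4654, V(2,1)=53.1780, V(2,2)=0.0000
(1,0): S=128.3400. Δ = (V_up−V_dn)/(S_up−S_dn) = (53.1780−131.4654)/(166.8420−88.5546) = -1.0000. V = [p*·53.1780 + (1−p*)·131.4654]/1.25 = 47.6760. B = V − Δ·S = 176.0160.
(1,1): S=241.8000. Δ = (V_up−V_dn)/(S_up−S_dn) = (0.0000−53.1780)/(314.3400−166.8420) = -0.3605. V = [p*·0.0000 + (1−p*)·53.1780]/1.25 = 3.4871. B = V − Δ·S = 90.6641.
(0,0): S=186.0000. Δ = (V_up−V_dn)/(S_up−S_dn) = (3.4871−47.6760)/(241.8000−128.3400) = -0.3895. V = [p*·3.4871 + (1−p*)·47.6760]/1.25 = 5.6873. B = V − Δ·S = 78.1281.
The time-0 hedge costs 5.6873, which is the no-arbitrage price.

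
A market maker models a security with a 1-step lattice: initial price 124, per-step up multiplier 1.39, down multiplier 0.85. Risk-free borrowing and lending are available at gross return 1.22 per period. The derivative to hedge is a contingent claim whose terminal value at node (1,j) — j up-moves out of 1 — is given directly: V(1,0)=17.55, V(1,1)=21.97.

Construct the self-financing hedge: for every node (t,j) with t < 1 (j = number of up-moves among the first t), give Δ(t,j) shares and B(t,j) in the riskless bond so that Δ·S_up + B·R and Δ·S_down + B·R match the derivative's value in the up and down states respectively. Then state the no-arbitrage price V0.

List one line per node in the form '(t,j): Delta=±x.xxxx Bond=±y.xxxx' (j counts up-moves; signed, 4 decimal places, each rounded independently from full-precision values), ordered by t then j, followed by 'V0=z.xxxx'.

Risk-neutral probability p* = (R−d)/(u−d) = (1.22−0.85)/(1.39−0.85) = 0.6852.
Terminal values V(1,·): V(1,0)=17.5500, V(1,1)=21.9700
(0,0): S=124.0000. Δ = (V_up−V_dn)/(S_up−S_dn) = (21.9700−17.5500)/(172.3600−105.4000) = 0.0660. V = [p*·21.9700 + (1−p*)·17.5500]/1.22 = 16.8676. B = V − Δ·S = 8.6825.
Each (Δ,B) replicates both successor values, so the strategy is self-financing and V0 is arbitrage-free.

(0,0): Delta=0.0660 Bond=8.6825
V0=16.8676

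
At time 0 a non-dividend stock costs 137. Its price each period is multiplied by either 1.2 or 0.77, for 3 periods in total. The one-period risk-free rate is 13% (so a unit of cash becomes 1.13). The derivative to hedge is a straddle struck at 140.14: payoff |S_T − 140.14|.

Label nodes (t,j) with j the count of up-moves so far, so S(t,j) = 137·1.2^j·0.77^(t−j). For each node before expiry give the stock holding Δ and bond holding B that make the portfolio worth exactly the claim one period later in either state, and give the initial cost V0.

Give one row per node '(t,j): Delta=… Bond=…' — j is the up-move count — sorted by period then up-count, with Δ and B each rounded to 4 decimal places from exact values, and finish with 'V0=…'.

Since d<R<u, set p* = (R−d)/(u−d) = 0.8372; price each node as the discounted p*-expectation of its children.
Payoff layer (t=3): V(3,0)=77.5950, V(3,1)=42.6672, V(3,2)=11.7656, V(3,3)=96.5960
Node (2,0) S=81.2273: V=(p*·42.6672+(1−p*)·77.5950)/1.13=42.7904; Δ=(42.6672−77.5950)/(97.4728−62.5450)=-1.0000; B=V−Δ·S=124.0177
Node (2,1) S=126.5880: V=(p*·11.7656+(1−p*)·42.6672)/1.13=14.8638; Δ=(11.7656−42.6672)/(151.9056−97.4728)=-0.5677; B=V−Δ·S=86.7281
Node (2,2) S=197.2800: V=(p*·96.5960+(1−p*)·11.7656)/1.13=73.2623; Δ=(96.5960−11.7656)/(236.7360−151.9056)=1.0000; B=V−Δ·S=-124.0177
Node (1,0) S=105.4900: V=(p*·14.8638+(1−p*)·42.7904)/1.13=17.1770; Δ=(14.8638−42.7904)/(126.5880−81.2273)=-0.6157; B=V−Δ·S=82.1226
Node (1,1) S=164.4000: V=(p*·73.2623+(1−p*)·14.8638)/1.13=56.4209; Δ=(73.2623−14.8638)/(197.2800−126.5880)=0.8261; B=V−Δ·S=-79.3896
Node (0,0) S=137.0000: V=(p*·56.4209+(1−p*)·17.1770)/1.13=44.2764; Δ=(56.4209−17.1770)/(164.4000−105.4900)=0.6662; B=V−Δ·S=-46.9884
Check: Δ(0,0)·S0 + B(0,0) = 44.2764 = V0.

(0,0): Delta=0.6662 Bond=-46.9884
(1,0): Delta=-0.6157 Bond=82.1226
(1,1): Delta=0.8261 Bond=-79.3896
(2,0): Delta=-1.0000 Bond=124.0177
(2,1): Delta=-0.5677 Bond=86.7281
(2,2): Delta=1.0000 Bond=-124.0177
V0=44.2764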